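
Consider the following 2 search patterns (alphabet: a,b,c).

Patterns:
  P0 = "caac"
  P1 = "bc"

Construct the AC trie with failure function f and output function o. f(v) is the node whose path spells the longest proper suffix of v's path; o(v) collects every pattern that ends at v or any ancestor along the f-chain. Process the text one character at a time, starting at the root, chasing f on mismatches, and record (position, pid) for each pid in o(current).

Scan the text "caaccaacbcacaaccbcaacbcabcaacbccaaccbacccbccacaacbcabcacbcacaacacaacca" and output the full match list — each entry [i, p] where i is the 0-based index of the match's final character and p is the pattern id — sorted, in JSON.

Build automaton:
Trie (insert patterns):
  n0 'ε': b→5 c→1
  n1 'c': a→2
  n2 'ca': a→3
  n3 'caa': c→4
  n4 'caac': ·  [P0 ends]
  n5 'b': c→6
  n6 'bc': ·  [P1 ends]

Failure links (BFS by depth):
  fail(1) 'c': from fail(0)=0 chase 'c': 0 ⇒ 0;  out=∅∪out(0)=∅
  fail(5) 'b': from fail(0)=0 chase 'b': 0 ⇒ 0;  out=∅∪out(0)=∅
  fail(2) 'ca': from fail(1)=0 chase 'a': 0 ⇒ 0;  out=∅∪out(0)=∅
  fail(6) 'bc': from fail(5)=0 chase 'c': 0 ⇒ 1;  out={1}∪out(1)={1}
  fail(3) 'caa': from fail(2)=0 chase 'a': 0 ⇒ 0;  out=∅∪out(0)=∅
  fail(4) 'caac': from fail(3)=0 chase 'c': 0 ⇒ 1;  out={0}∪out(1)={0}

Text stream:
i=0 'c': node 0→1
i=1 'a': node 1→2
i=2 'a': node 2→3
i=3 'c': node 3→4  emit P0@[0:3]
i=4 'c': node 4→1 (fail-walked)
i=5 'a': node 1→2
i=6 'a': node 2→3
i=7 'c': node 3→4  emit P0@[4:7]
i=8 'b': node 4→5 (fail-walked)
i=9 'c': node 5→6  emit P1@[8:9]
i=10 'a': node 6→2 (fail-walked)
i=11 'c': node 2→1 (fail-walked)
i=12 'a': node 1→2
i=13 'a': node 2→3
i=14 'c': node 3→4  emit P0@[11:14]
i=15 'c': node 4→1 (fail-walked)
i=16 'b': node 1→5 (fail-walked)
i=17 'c': node 5→6  emit P1@[16:17]
i=18 'a': node 6→2 (fail-walked)
i=19 'a': node 2→3
i=20 'c': node 3→4  emit P0@[17:20]
i=21 'b': node 4→5 (fail-walked)
i=22 'c': node 5→6  emit P1@[21:22]
i=23 'a': node 6→2 (fail-walked)
i=24 'b': node 2→5 (fail-walked)
i=25 'c': node 5→6  emit P1@[24:25]
i=26 'a': node 6→2 (fail-walked)
i=27 'a': node 2→3
i=28 'c': node 3→4  emit P0@[25:28]
i=29 'b': node 4→5 (fail-walked)
i=30 'c': node 5→6  emit P1@[29:30]
i=31 'c': node 6→1 (fail-walked)
i=32 'a': node 1→2
i=33 'a': node 2→3
i=34 'c': node 3→4  emit P0@[31:34]
i=35 'c': node 4→1 (fail-walked)
i=36 'b': node 1→5 (fail-walked)
i=37 'a': node 5→0 (fail-walked)
i=38 'c': node 0→1
i=39 'c': node 1→1 (fail-walked)
i=40 'c': node 1→1 (fail-walked)
i=41 'b': node 1→5 (fail-walked)
i=42 'c': node 5→6  emit P1@[41:42]
i=43 'c': node 6→1 (fail-walked)
i=44 'a': node 1→2
i=45 'c': node 2→1 (fail-walked)
i=46 'a': node 1→2
i=47 'a': node 2→3
i=48 'c': node 3→4  emit P0@[45:48]
i=49 'b': node 4→5 (fail-walked)
i=50 'c': node 5→6  emit P1@[49:50]
i=51 'a': node 6→2 (fail-walked)
i=52 'b': node 2→5 (fail-walked)
i=53 'c': node 5→6  emit P1@[52:53]
i=54 'a': node 6→2 (fail-walked)
i=55 'c': node 2→1 (fail-walked)
i=56 'b': node 1→5 (fail-walked)
i=57 'c': node 5→6  emit P1@[56:57]
i=58 'a': node 6→2 (fail-walked)
i=59 'c': node 2→1 (fail-walked)
i=60 'a': node 1→2
i=61 'a': node 2→3
i=62 'c': node 3→4  emit P0@[59:62]
i=63 'a': node 4→2 (fail-walked)
i=64 'c': node 2→1 (fail-walked)
i=65 'a': node 1→2
i=66 'a': node 2→3
i=67 'c': node 3→4  emit P0@[64:67]
i=68 'c': node 4→1 (fail-walked)
i=69 'a': node 1→2

All matches (sorted): [[3,0],[7,0],[9,1],[14,0],[17,1],[20,0],[22,1],[25,1],[28,0],[30,1],[34,0],[42,1],[48,0],[50,1],[53,1],[57,1],[62,0],[67,0]]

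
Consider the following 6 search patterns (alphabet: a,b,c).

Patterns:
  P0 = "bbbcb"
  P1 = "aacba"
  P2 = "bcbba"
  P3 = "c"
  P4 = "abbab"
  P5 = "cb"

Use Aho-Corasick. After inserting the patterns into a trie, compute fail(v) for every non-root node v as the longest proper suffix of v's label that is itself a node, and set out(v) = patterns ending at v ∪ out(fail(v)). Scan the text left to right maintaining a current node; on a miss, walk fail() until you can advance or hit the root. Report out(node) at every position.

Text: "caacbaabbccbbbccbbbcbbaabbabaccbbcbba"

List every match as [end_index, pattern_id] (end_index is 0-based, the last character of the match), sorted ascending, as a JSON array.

Build:
Trie nodes:
  n0 'ε': a→6 b→1 c→15
  n1 'b': b→2 c→11
  n2 'bb': b→3
  n3 'bbb': c→4
  n4 'bbbc': b→5
  n5 'bbbcb': ·  [P0 ends]
  n6 'a': a→7 b→16
  n7 'aa': c→8
  n8 'aac': b→9
  n9 'aacb': a→10
  n10 'aacba': ·  [P1 ends]
  n11 'bc': b→12
  n12 'bcb': b→13
  n13 'bcbb': a→14
  n14 'bcbba': ·  [P2 ends]
  n15 'c': b→20  [P3 ends]
  n16 'ab': b→17
  n17 'abb': a→18
  n18 'abba': b→19
  n19 'abbab': ·  [P4 ends]
  n20 'cb': ·  [P5 ends]

Failure links (BFS by depth):
  fail(1) 'b': from fail(0)=0 chase 'b': 0 ⇒ 0;  out=∅∪out(0)=∅
  fail(6) 'a': from fail(0)=0 chase 'a': 0 ⇒ 0;  out=∅∪out(0)=∅
  fail(15) 'c': from fail(0)=0 chase 'c': 0 ⇒ 0;  out={3}∪out(0)={3}
  fail(2) 'bb': from fail(1)=0 chase 'b': 0 ⇒ 1;  out=∅∪out(1)=∅
  fail(7) 'aa': from fail(6)=0 chase 'a': 0 ⇒ 6;  out=∅∪out(6)=∅
  fail(11) 'bc': from fail(1)=0 chase 'c': 0 ⇒ 15;  out=∅∪out(15)={3}
  fail(16) 'ab': from fail(6)=0 chase 'b': 0 ⇒ 1;  out=∅∪out(1)=∅
  fail(20) 'cb': from fail(15)=0 chase 'b': 0 ⇒ 1;  out={5}∪out(1)={5}
  fail(3) 'bbb': from fail(2)=1 chase 'b': 1 ⇒ 2;  out=∅∪out(2)=∅
  fail(8) 'aac': from fail(7)=6 chase 'c': 6→0 ⇒ 15;  out=∅∪out(15)={3}
  fail(12) 'bcb': from fail(11)=15 chase 'b': 15 ⇒ 20;  out=∅∪out(20)={5}
  fail(17) 'abb': from fail(16)=1 chase 'b': 1 ⇒ 2;  out=∅∪out(2)=∅
  fail(4) 'bbbc': from fail(3)=2 chase 'c': 2→1 ⇒ 11;  out=∅∪out(11)={3}
  fail(9) 'aacb': from fail(8)=15 chase 'b': 15 ⇒ 20;  out=∅∪out(20)={5}
  fail(13) 'bcbb': from fail(12)=20 chase 'b': 20→1 ⇒ 2;  out=∅∪out(2)=∅
  fail(18) 'abba': from fail(17)=2 chase 'a': 2→1→0 ⇒ 6;  out=∅∪out(6)=∅
  fail(5) 'bbbcb': from fail(4)=11 chase 'b': 11 ⇒ 12;  out={0}∪out(12)={0,5}
  fail(10) 'aacba': from fail(9)=20 chase 'a': 20→1→0 ⇒ 6;  out={1}∪out(6)={1}
  fail(14) 'bcbba': from fail(13)=2 chase 'a': 2→1→0 ⇒ 6;  out={2}∪out(6)={2}
  fail(19) 'abbab': from fail(18)=6 chase 'b': 6 ⇒ 16;  out={4}∪out(16)={4}

Text stream:
pos 0 'c': at 15  → match P3@[0:0]
pos 1 'a': at 6 ·f
pos 2 'a': at 7
pos 3 'c': at 8  → match P3@[3:3]
pos 4 'b': at 9  → match P5@[3:4]
pos 5 'a': at 10  → match P1@[1:5]
pos 6 'a': at 7 ·f
pos 7 'b': at 16 ·f
pos 8 'b': at 17
pos 9 'c': at 11 ·f  → match P3@[9:9]
pos 10 'c': at 15 ·f  → match P3@[10:10]
pos 11 'b': at 20  → match P5@[10:11]
pos 12 'b': at 2 ·f
pos 13 'b': at 3
pos 14 'c': at 4  → match P3@[14:14]
pos 15 'c': at 15 ·f  → match P3@[15:15]
pos 16 'b': at 20  → match P5@[15:16]
pos 17 'b': at 2 ·f
pos 18 'b': at 3
pos 19 'c': at 4  → match P3@[19:19]
pos 20 'b': at 5  → match P0@[16:20],P5@[19:20]
pos 21 'b': at 13 ·f
pos 22 'a': at 14  → match P2@[18:22]
pos 23 'a': at 7 ·f
pos 24 'b': at 16 ·f
pos 25 'b': at 17
pos 26 'a': at 18
pos 27 'b': at 19  → match P4@[23:27]
pos 28 'a': at 6 ·f
pos 29 'c': at 15 ·f  → match P3@[29:29]
pos 30 'c': at 15 ·f  → match P3@[30:30]
pos 31 'b': at 20  → match P5@[30:31]
pos 32 'b': at 2 ·f
pos 33 'c': at 11 ·f  → match P3@[33:33]
pos 34 'b': at 12  → match P5@[33:34]
pos 35 'b': at 13
pos 36 'a': at 14  → match P2@[32:36]

Result: [[0,3],[3,3],[4,5],[5,1],[9,3],[10,3],[11,5],[14,3],[15,3],[16,5],[19,3],[20,0],[20,5],[22,2],[27,4],[29,3],[30,3],[31,5],[33,3],[34,5],[36,2]]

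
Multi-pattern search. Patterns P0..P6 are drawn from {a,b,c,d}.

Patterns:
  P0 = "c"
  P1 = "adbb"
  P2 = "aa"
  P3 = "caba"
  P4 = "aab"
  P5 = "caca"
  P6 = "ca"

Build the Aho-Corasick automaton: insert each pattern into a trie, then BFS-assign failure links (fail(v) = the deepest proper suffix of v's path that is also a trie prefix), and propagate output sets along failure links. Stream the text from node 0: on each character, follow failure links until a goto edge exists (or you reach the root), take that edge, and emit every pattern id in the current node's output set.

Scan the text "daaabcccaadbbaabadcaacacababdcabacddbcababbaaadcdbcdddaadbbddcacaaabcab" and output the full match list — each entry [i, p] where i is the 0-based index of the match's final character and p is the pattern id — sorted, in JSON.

Build automaton:
Trie (insert patterns):
  n0 'ε': a→2 c→1
  n1 'c': a→7  [P0 ends]
  n2 'a': a→6 d→3
  n3 'ad': b→4
  n4 'adb': b→5
  n5 'adbb': ·  [P1 ends]
  n6 'aa': b→10  [P2 ends]
  n7 'ca': b→8 c→11  [P6 ends]
  n8 'cab': a→9
  n9 'caba': ·  [P3 ends]
  n10 'aab': ·  [P4 ends]
  n11 'cac': a→12
  n12 'caca': ·  [P5 ends]

Failure links (BFS by depth):
  fail(1) 'c': from fail(0)=0 chase 'c': 0 ⇒ 0;  out={0}∪out(0)={0}
  fail(2) 'a': from fail(0)=0 chase 'a': 0 ⇒ 0;  out=∅∪out(0)=∅
  fail(3) 'ad': from fail(2)=0 chase 'd': 0 ⇒ 0;  out=∅∪out(0)=∅
  fail(6) 'aa': from fail(2)=0 chase 'a': 0 ⇒ 2;  out={2}∪out(2)={2}
  fail(7) 'ca': from fail(1)=0 chase 'a': 0 ⇒ 2;  out={6}∪out(2)={6}
  fail(4) 'adb': from fail(3)=0 chase 'b': 0 ⇒ 0;  out=∅∪out(0)=∅
  fail(8) 'cab': from fail(7)=2 chase 'b': 2→0 ⇒ 0;  out=∅∪out(0)=∅
  fail(10) 'aab': from fail(6)=2 chase 'b': 2→0 ⇒ 0;  out={4}∪out(0)={4}
  fail(11) 'cac': from fail(7)=2 chase 'c': 2→0 ⇒ 1;  out=∅∪out(1)={0}
  fail(5) 'adbb': from fail(4)=0 chase 'b': 0 ⇒ 0;  out={1}∪out(0)={1}
  fail(9) 'caba': from fail(8)=0 chase 'a': 0 ⇒ 2;  out={3}∪out(2)={3}
  fail(12) 'caca': from fail(11)=1 chase 'a': 1 ⇒ 7;  out={5}∪out(7)={5,6}

Run:
[0] read 'd'  n0⇒n0
[1] read 'a'  n0⇒n2
[2] read 'a'  n2⇒n6  ** P2@[1:2]
[3] read 'a'  n6⇒n6 (fail-walked)  ** P2@[2:3]
[4] read 'b'  n6⇒n10  ** P4@[2:4]
[5] read 'c'  n10⇒n1 (fail-walked)  ** P0@[5:5]
[6] read 'c'  n1⇒n1 (fail-walked)  ** P0@[6:6]
[7] read 'c'  n1⇒n1 (fail-walked)  ** P0@[7:7]
[8] read 'a'  n1⇒n7  ** P6@[7:8]
[9] read 'a'  n7⇒n6 (fail-walked)  ** P2@[8:9]
[10] read 'd'  n6⇒n3 (fail-walked)
[11] read 'b'  n3⇒n4
[12] read 'b'  n4⇒n5  ** P1@[9:12]
[13] read 'a'  n5⇒n2 (fail-walked)
[14] read 'a'  n2⇒n6  ** P2@[13:14]
[15] read 'b'  n6⇒n10  ** P4@[13:15]
[16] read 'a'  n10⇒n2 (fail-walked)
[17] read 'd'  n2⇒n3
[18] read 'c'  n3⇒n1 (fail-walked)  ** P0@[18:18]
[19] read 'a'  n1⇒n7  ** P6@[18:19]
[20] read 'a'  n7⇒n6 (fail-walked)  ** P2@[19:20]
[21] read 'c'  n6⇒n1 (fail-walked)  ** P0@[21:21]
[22] read 'a'  n1⇒n7  ** P6@[21:22]
[23] read 'c'  n7⇒n11  ** P0@[23:23]
[24] read 'a'  n11⇒n12  ** P5@[21:24],P6@[23:24]
[25] read 'b'  n12⇒n8 (fail-walked)
[26] read 'a'  n8⇒n9  ** P3@[23:26]
[27] read 'b'  n9⇒n0 (fail-walked)
[28] read 'd'  n0⇒n0
[29] read 'c'  n0⇒n1  ** P0@[29:29]
[30] read 'a'  n1⇒n7  ** P6@[29:30]
[31] read 'b'  n7⇒n8
[32] read 'a'  n8⇒n9  ** P3@[29:32]
[33] read 'c'  n9⇒n1 (fail-walked)  ** P0@[33:33]
[34] read 'd'  n1⇒n0 (fail-walked)
[35] read 'd'  n0⇒n0
[36] read 'b'  n0⇒n0
[37] read 'c'  n0⇒n1  ** P0@[37:37]
[38] read 'a'  n1⇒n7  ** P6@[37:38]
[39] read 'b'  n7⇒n8
[40] read 'a'  n8⇒n9  ** P3@[37:40]
[41] read 'b'  n9⇒n0 (fail-walked)
[42] read 'b'  n0⇒n0
[43] read 'a'  n0⇒n2
[44] read 'a'  n2⇒n6  ** P2@[43:44]
[45] read 'a'  n6⇒n6 (fail-walked)  ** P2@[44:45]
[46] read 'd'  n6⇒n3 (fail-walked)
[47] read 'c'  n3⇒n1 (fail-walked)  ** P0@[47:47]
[48] read 'd'  n1⇒n0 (fail-walked)
[49] read 'b'  n0⇒n0
[50] read 'c'  n0⇒n1  ** P0@[50:50]
[51] read 'd'  n1⇒n0 (fail-walked)
[52] read 'd'  n0⇒n0
[53] read 'd'  n0⇒n0
[54] read 'a'  n0⇒n2
[55] read 'a'  n2⇒n6  ** P2@[54:55]
[56] read 'd'  n6⇒n3 (fail-walked)
[57] read 'b'  n3⇒n4
[58] read 'b'  n4⇒n5  ** P1@[55:58]
[59] read 'd'  n5⇒n0 (fail-walked)
[60] read 'd'  n0⇒n0
[61] read 'c'  n0⇒n1  ** P0@[61:61]
[62] read 'a'  n1⇒n7  ** P6@[61:62]
[63] read 'c'  n7⇒n11  ** P0@[63:63]
[64] read 'a'  n11⇒n12  ** P5@[61:64],P6@[63:64]
[65] read 'a'  n12⇒n6 (fail-walked)  ** P2@[64:65]
[66] read 'a'  n6⇒n6 (fail-walked)  ** P2@[65:66]
[67] read 'b'  n6⇒n10  ** P4@[65:67]
[68] read 'c'  n10⇒n1 (fail-walked)  ** P0@[68:68]
[69] read 'a'  n1⇒n7  ** P6@[68:69]
[70] read 'b'  n7⇒n8

All matches (sorted): [[2,2],[3,2],[4,4],[5,0],[6,0],[7,0],[8,6],[9,2],[12,1],[14,2],[15,4],[18,0],[19,6],[20,2],[21,0],[22,6],[23,0],[24,5],[24,6],[26,3],[29,0],[30,6],[32,3],[33,0],[37,0],[38,6],[40,3],[44,2],[45,2],[47,0],[50,0],[55,2],[58,1],[61,0],[62,6],[63,0],[64,5],[64,6],[65,2],[66,2],[67,4],[68,0],[69,6]]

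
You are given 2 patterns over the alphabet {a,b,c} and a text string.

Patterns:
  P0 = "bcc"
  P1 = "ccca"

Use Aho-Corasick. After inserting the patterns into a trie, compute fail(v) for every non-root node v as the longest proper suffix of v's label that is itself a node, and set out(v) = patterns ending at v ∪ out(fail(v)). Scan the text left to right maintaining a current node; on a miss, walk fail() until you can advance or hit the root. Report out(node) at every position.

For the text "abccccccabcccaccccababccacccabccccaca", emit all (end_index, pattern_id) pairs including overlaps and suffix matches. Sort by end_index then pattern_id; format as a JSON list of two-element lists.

Build automaton:
Trie (insert patterns):
  0='ε' goto b→1 c→4
  1='b' goto c→2
  2='bc' goto c→3
  3='bcc' goto ·  ←P0
  4='c' goto c→5
  5='cc' goto c→6
  6='ccc' goto a→7
  7='ccca' goto ·  ←P1

Failure links (BFS by depth):
  fail(1) 'b': from fail(0)=0 chase 'b': 0 ⇒ 0;  out=∅∪out(0)=∅
  fail(4) 'c': from fail(0)=0 chase 'c': 0 ⇒ 0;  out=∅∪out(0)=∅
  fail(2) 'bc': from fail(1)=0 chase 'c': 0 ⇒ 4;  out=∅∪out(4)=∅
  fail(5) 'cc': from fail(4)=0 chase 'c': 0 ⇒ 4;  out=∅∪out(4)=∅
  fail(3) 'bcc': from fail(2)=4 chase 'c': 4 ⇒ 5;  out={0}∪out(5)={0}
  fail(6) 'ccc': from fail(5)=4 chase 'c': 4 ⇒ 5;  out=∅∪out(5)=∅
  fail(7) 'ccca': from fail(6)=5 chase 'a': 5→4→0 ⇒ 0;  out={1}∪out(0)={1}

Run:
pos 0 'a': at 0
pos 1 'b': at 1
pos 2 'c': at 2
pos 3 'c': at 3  → match P0@[1:3]
pos 4 'c': at 6 (fail-walked)
pos 5 'c': at 6 (fail-walked)
pos 6 'c': at 6 (fail-walked)
pos 7 'c': at 6 (fail-walked)
pos 8 'a': at 7  → match P1@[5:8]
pos 9 'b': at 1 (fail-walked)
pos 10 'c': at 2
pos 11 'c': at 3  → match P0@[9:11]
pos 12 'c': at 6 (fail-walked)
pos 13 'a': at 7  → match P1@[10:13]
pos 14 'c': at 4 (fail-walked)
pos 15 'c': at 5
pos 16 'c': at 6
pos 17 'c': at 6 (fail-walked)
pos 18 'a': at 7  → match P1@[15:18]
pos 19 'b': at 1 (fail-walked)
pos 20 'a': at 0 (fail-walked)
pos 21 'b': at 1
pos 22 'c': at 2
pos 23 'c': at 3  → match P0@[21:23]
pos 24 'a': at 0 (fail-walked)
pos 25 'c': at 4
pos 26 'c': at 5
pos 27 'c': at 6
pos 28 'a': at 7  → match P1@[25:28]
pos 29 'b': at 1 (fail-walked)
pos 30 'c': at 2
pos 31 'c': at 3  → match P0@[29:31]
pos 32 'c': at 6 (fail-walked)
pos 33 'c': at 6 (fail-walked)
pos 34 'a': at 7  → match P1@[31:34]
pos 35 'c': at 4 (fail-walked)
pos 36 'a': at 0 (fail-walked)

Matches: [[3,0],[8,1],[11,0],[13,1],[18,1],[23,0],[28,1],[31,0],[34,1]]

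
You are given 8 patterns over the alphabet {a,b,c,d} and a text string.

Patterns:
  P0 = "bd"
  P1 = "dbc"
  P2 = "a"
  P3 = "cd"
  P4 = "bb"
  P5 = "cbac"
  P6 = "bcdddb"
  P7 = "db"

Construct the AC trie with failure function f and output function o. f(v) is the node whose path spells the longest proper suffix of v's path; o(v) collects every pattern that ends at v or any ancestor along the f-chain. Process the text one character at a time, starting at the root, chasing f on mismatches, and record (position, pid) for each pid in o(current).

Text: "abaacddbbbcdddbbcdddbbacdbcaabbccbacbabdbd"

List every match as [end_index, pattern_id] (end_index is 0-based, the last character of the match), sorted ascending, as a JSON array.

Build:
Trie (insert patterns):
  0='ε' goto a→6 b→1 c→7 d→3
  1='b' goto b→9 c→13 d→2
  2='bd' goto ·  [P0 ends]
  3='d' goto b→4
  4='db' goto c→5  [P7 ends]
  5='dbc' goto ·  [P1 ends]
  6='a' goto ·  [P2 ends]
  7='c' goto b→10 d→8
  8='cd' goto ·  [P3 ends]
  9='bb' goto ·  [P4 ends]
  10='cb' goto a→11
  11='cba' goto c→12
  12='cbac' goto ·  [P5 ends]
  13='bc' goto d→14
  14='bcd' goto d→15
  15='bcdd' goto d→16
  16='bcddd' goto b→17
  17='bcdddb' goto ·  [P6 ends]

BFS fail/out derivation:
  n1('b'): parent n0 fail=0; on 'b' 0 → fail=0;  out ∅∪∅=∅
  n3('d'): parent n0 fail=0; on 'd' 0 → fail=0;  out ∅∪∅=∅
  n6('a'): parent n0 fail=0; on 'a' 0 → fail=0;  out {2}∪∅={2}
  n7('c'): parent n0 fail=0; on 'c' 0 → fail=0;  out ∅∪∅=∅
  n2('bd'): parent n1 fail=0; on 'd' 0 → fail=3;  out {0}∪∅={0}
  n4('db'): parent n3 fail=0; on 'b' 0 → fail=1;  out {7}∪∅={7}
  n8('cd'): parent n7 fail=0; on 'd' 0 → fail=3;  out {3}∪∅={3}
  n9('bb'): parent n1 fail=0; on 'b' 0 → fail=1;  out {4}∪∅={4}
  n10('cb'): parent n7 fail=0; on 'b' 0 → fail=1;  out ∅∪∅=∅
  n13('bc'): parent n1 fail=0; on 'c' 0 → fail=7;  out ∅∪∅=∅
  n5('dbc'): parent n4 fail=1; on 'c' 1 → fail=13;  out {1}∪∅={1}
  n11('cba'): parent n10 fail=1; on 'a' 1→0 → fail=6;  out ∅∪{2}={2}
  n14('bcd'): parent n13 fail=7; on 'd' 7 → fail=8;  out ∅∪{3}={3}
  n12('cbac'): parent n11 fail=6; on 'c' 6→0 → fail=7;  out {5}∪∅={5}
  n15('bcdd'): parent n14 fail=8; on 'd' 8→3→0 → fail=3;  out ∅∪∅=∅
  n16('bcddd'): parent n15 fail=3; on 'd' 3→0 → fail=3;  out ∅∪∅=∅
  n17('bcdddb'): parent n16 fail=3; on 'b' 3 → fail=4;  out {6}∪{7}={6,7}

Run:
i=0 'a': node 0→6  emit P2@[0:0]
i=1 'b': node 6→1 (fail-walked)
i=2 'a': node 1→6 (fail-walked)  emit P2@[2:2]
i=3 'a': node 6→6 (fail-walked)  emit P2@[3:3]
i=4 'c': node 6→7 (fail-walked)
i=5 'd': node 7→8  emit P3@[4:5]
i=6 'd': node 8→3 (fail-walked)
i=7 'b': node 3→4  emit P7@[6:7]
i=8 'b': node 4→9 (fail-walked)  emit P4@[7:8]
i=9 'b': node 9→9 (fail-walked)  emit P4@[8:9]
i=10 'c': node 9→13 (fail-walked)
i=11 'd': node 13→14  emit P3@[10:11]
i=12 'd': node 14→15
i=13 'd': node 15→16
i=14 'b': node 16→17  emit P6@[9:14],P7@[13:14]
i=15 'b': node 17→9 (fail-walked)  emit P4@[14:15]
i=16 'c': node 9→13 (fail-walked)
i=17 'd': node 13→14  emit P3@[16:17]
i=18 'd': node 14→15
i=19 'd': node 15→16
i=20 'b': node 16→17  emit P6@[15:20],P7@[19:20]
i=21 'b': node 17→9 (fail-walked)  emit P4@[20:21]
i=22 'a': node 9→6 (fail-walked)  emit P2@[22:22]
i=23 'c': node 6→7 (fail-walked)
i=24 'd': node 7→8  emit P3@[23:24]
i=25 'b': node 8→4 (fail-walked)  emit P7@[24:25]
i=26 'c': node 4→5  emit P1@[24:26]
i=27 'a': node 5→6 (fail-walked)  emit P2@[27:27]
i=28 'a': node 6→6 (fail-walked)  emit P2@[28:28]
i=29 'b': node 6→1 (fail-walked)
i=30 'b': node 1→9  emit P4@[29:30]
i=31 'c': node 9→13 (fail-walked)
i=32 'c': node 13→7 (fail-walked)
i=33 'b': node 7→10
i=34 'a': node 10→11  emit P2@[34:34]
i=35 'c': node 11→12  emit P5@[32:35]
i=36 'b': node 12→10 (fail-walked)
i=37 'a': node 10→11  emit P2@[37:37]
i=38 'b': node 11→1 (fail-walked)
i=39 'd': node 1→2  emit P0@[38:39]
i=40 'b': node 2→4 (fail-walked)  emit P7@[39:40]
i=41 'd': node 4→2 (fail-walked)  emit P0@[40:41]

All matches (sorted): [[0,2],[2,2],[3,2],[5,3],[7,7],[8,4],[9,4],[11,3],[14,6],[14,7],[15,4],[17,3],[20,6],[20,7],[21,4],[22,2],[24,3],[25,7],[26,1],[27,2],[28,2],[30,4],[34,2],[35,5],[37,2],[39,0],[40,7],[41,0]]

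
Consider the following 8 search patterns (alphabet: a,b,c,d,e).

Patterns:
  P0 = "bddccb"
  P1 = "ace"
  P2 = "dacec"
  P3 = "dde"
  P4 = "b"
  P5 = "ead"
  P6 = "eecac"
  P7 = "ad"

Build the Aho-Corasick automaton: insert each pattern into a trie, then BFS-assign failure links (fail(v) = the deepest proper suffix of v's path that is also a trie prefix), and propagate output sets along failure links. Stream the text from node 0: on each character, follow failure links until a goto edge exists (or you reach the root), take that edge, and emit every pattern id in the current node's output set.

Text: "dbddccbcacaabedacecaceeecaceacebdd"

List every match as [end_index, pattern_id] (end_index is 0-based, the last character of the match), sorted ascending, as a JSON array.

Build automaton:
Trie nodes:
  n0 'ε': a→7 b→1 d→10 e→17
  n1 'b': d→2  ←P4
  n2 'bd': d→3
  n3 'bdd': c→4
  n4 'bddc': c→5
  n5 'bddcc': b→6
  n6 'bddccb': ·  ←P0
  n7 'a': c→8 d→24
  n8 'ac': e→9
  n9 'ace': ·  ←P1
  n10 'd': a→11 d→15
  n11 'da': c→12
  n12 'dac': e→13
  n13 'dace': c→14
  n14 'dacec': ·  ←P2
  n15 'dd': e→16
  n16 'dde': ·  ←P3
  n17 'e': a→18 e→20
  n18 'ea': d→19
  n19 'ead': ·  ←P5
  n20 'ee': c→21
  n21 'eec': a→22
  n22 'eeca': c→23
  n23 'eecac': ·  ←P6
  n24 'ad': ·  ←P7

Failure links (BFS by depth):
  fail(1) 'b': from fail(0)=0 chase 'b': 0 ⇒ 0;  out={4}∪out(0)={4}
  fail(7) 'a': from fail(0)=0 chase 'a': 0 ⇒ 0;  out=∅∪out(0)=∅
  fail(10) 'd': from fail(0)=0 chase 'd': 0 ⇒ 0;  out=∅∪out(0)=∅
  fail(17) 'e': from fail(0)=0 chase 'e': 0 ⇒ 0;  out=∅∪out(0)=∅
  fail(2) 'bd': from fail(1)=0 chase 'd': 0 ⇒ 10;  out=∅∪out(10)=∅
  fail(8) 'ac': from fail(7)=0 chase 'c': 0 ⇒ 0;  out=∅∪out(0)=∅
  fail(11) 'da': from fail(10)=0 chase 'a': 0 ⇒ 7;  out=∅∪out(7)=∅
  fail(15) 'dd': from fail(10)=0 chase 'd': 0 ⇒ 10;  out=∅∪out(10)=∅
  fail(18) 'ea': from fail(17)=0 chase 'a': 0 ⇒ 7;  out=∅∪out(7)=∅
  fail(20) 'ee': from fail(17)=0 chase 'e': 0 ⇒ 17;  out=∅∪out(17)=∅
  fail(24) 'ad': from fail(7)=0 chase 'd': 0 ⇒ 10;  out={7}∪out(10)={7}
  fail(3) 'bdd': from fail(2)=10 chase 'd': 10 ⇒ 15;  out=∅∪out(15)=∅
  fail(9) 'ace': from fail(8)=0 chase 'e': 0 ⇒ 17;  out={1}∪out(17)={1}
  fail(12) 'dac': from fail(11)=7 chase 'c': 7 ⇒ 8;  out=∅∪out(8)=∅
  fail(16) 'dde': from fail(15)=10 chase 'e': 10→0 ⇒ 17;  out={3}∪out(17)={3}
  fail(19) 'ead': from fail(18)=7 chase 'd': 7 ⇒ 24;  out={5}∪out(24)={5,7}
  fail(21) 'eec': from fail(20)=17 chase 'c': 17→0 ⇒ 0;  out=∅∪out(0)=∅
  fail(4) 'bddc': from fail(3)=15 chase 'c': 15→10→0 ⇒ 0;  out=∅∪out(0)=∅
  fail(13) 'dace': from fail(12)=8 chase 'e': 8 ⇒ 9;  out=∅∪out(9)={1}
  fail(22) 'eeca': from fail(21)=0 chase 'a': 0 ⇒ 7;  out=∅∪out(7)=∅
  fail(5) 'bddcc': from fail(4)=0 chase 'c': 0 ⇒ 0;  out=∅∪out(0)=∅
  fail(14) 'dacec': from fail(13)=9 chase 'c': 9→17→0 ⇒ 0;  out={2}∪out(0)={2}
  fail(23) 'eecac': from fail(22)=7 chase 'c': 7 ⇒ 8;  out={6}∪out(8)={6}
  fail(6) 'bddccb': from fail(5)=0 chase 'b': 0 ⇒ 1;  out={0}∪out(1)={0,4}

Run:
[0] read 'd'  n0⇒n10
[1] read 'b'  n10⇒n1 ·f  ** P4@[1:1]
[2] read 'd'  n1⇒n2
[3] read 'd'  n2⇒n3
[4] read 'c'  n3⇒n4
[5] read 'c'  n4⇒n5
[6] read 'b'  n5⇒n6  ** P0@[1:6],P4@[6:6]
[7] read 'c'  n6⇒n0 ·f
[8] read 'a'  n0⇒n7
[9] read 'c'  n7⇒n8
[10] read 'a'  n8⇒n7 ·f
[11] read 'a'  n7⇒n7 ·f
[12] read 'b'  n7⇒n1 ·f  ** P4@[12:12]
[13] read 'e'  n1⇒n17 ·f
[14] read 'd'  n17⇒n10 ·f
[15] read 'a'  n10⇒n11
[16] read 'c'  n11⇒n12
[17] read 'e'  n12⇒n13  ** P1@[15:17]
[18] read 'c'  n13⇒n14  ** P2@[14:18]
[19] read 'a'  n14⇒n7 ·f
[20] read 'c'  n7⇒n8
[21] read 'e'  n8⇒n9  ** P1@[19:21]
[22] read 'e'  n9⇒n20 ·f
[23] read 'e'  n20⇒n20 ·f
[24] read 'c'  n20⇒n21
[25] read 'a'  n21⇒n22
[26] read 'c'  n22⇒n23  ** P6@[22:26]
[27] read 'e'  n23⇒n9 ·f  ** P1@[25:27]
[28] read 'a'  n9⇒n18 ·f
[29] read 'c'  n18⇒n8 ·f
[30] read 'e'  n8⇒n9  ** P1@[28:30]
[31] read 'b'  n9⇒n1 ·f  ** P4@[31:31]
[32] read 'd'  n1⇒n2
[33] read 'd'  n2⇒n3

All matches (sorted): [[1,4],[6,0],[6,4],[12,4],[17,1],[18,2],[21,1],[26,6],[27,1],[30,1],[31,4]]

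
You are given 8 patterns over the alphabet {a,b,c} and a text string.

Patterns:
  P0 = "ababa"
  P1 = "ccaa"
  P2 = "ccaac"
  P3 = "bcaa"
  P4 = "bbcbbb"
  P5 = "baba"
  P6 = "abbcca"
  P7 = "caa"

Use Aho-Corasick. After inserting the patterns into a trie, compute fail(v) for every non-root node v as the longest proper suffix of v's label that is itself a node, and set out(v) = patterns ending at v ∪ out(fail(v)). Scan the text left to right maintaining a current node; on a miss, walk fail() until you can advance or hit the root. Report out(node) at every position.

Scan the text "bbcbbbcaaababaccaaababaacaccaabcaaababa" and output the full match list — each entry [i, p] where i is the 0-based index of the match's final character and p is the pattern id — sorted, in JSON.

Build:
Trie nodes:
  0='ε' goto a→1 b→11 c→6
  1='a' goto b→2
  2='ab' goto a→3 b→23
  3='aba' goto b→4
  4='abab' goto a→5
  5='ababa' goto ·  [P0 ends]
  6='c' goto a→27 c→7
  7='cc' goto a→8
  8='cca' goto a→9
  9='ccaa' goto c→10  [P1 ends]
  10='ccaac' goto ·  [P2 ends]
  11='b' goto a→20 b→15 c→12
  12='bc' goto a→13
  13='bca' goto a→14
  14='bcaa' goto ·  [P3 ends]
  15='bb' goto c→16
  16='bbc' goto b→17
  17='bbcb' goto b→18
  18='bbcbb' goto b→19
  19='bbcbbb' goto ·  [P4 ends]
  20='ba' goto b→21
  21='bab' goto a→22
  22='baba' goto ·  [P5 ends]
  23='abb' goto c→24
  24='abbc' goto c→25
  25='abbcc' goto a→26
  26='abbcca' goto ·  [P6 ends]
  27='ca' goto a→28
  28='caa' goto ·  [P7 ends]

Failure links (BFS by depth):
  fail(1) 'a': from fail(0)=0 chase 'a': 0 ⇒ 0;  out=∅∪out(0)=∅
  fail(6) 'c': from fail(0)=0 chase 'c': 0 ⇒ 0;  out=∅∪out(0)=∅
  fail(11) 'b': from fail(0)=0 chase 'b': 0 ⇒ 0;  out=∅∪out(0)=∅
  fail(2) 'ab': from fail(1)=0 chase 'b': 0 ⇒ 11;  out=∅∪out(11)=∅
  fail(7) 'cc': from fail(6)=0 chase 'c': 0 ⇒ 6;  out=∅∪out(6)=∅
  fail(12) 'bc': from fail(11)=0 chase 'c': 0 ⇒ 6;  out=∅∪out(6)=∅
  fail(15) 'bb': from fail(11)=0 chase 'b': 0 ⇒ 11;  out=∅∪out(11)=∅
  fail(20) 'ba': from fail(11)=0 chase 'a': 0 ⇒ 1;  out=∅∪out(1)=∅
  fail(27) 'ca': from fail(6)=0 chase 'a': 0 ⇒ 1;  out=∅∪out(1)=∅
  fail(3) 'aba': from fail(2)=11 chase 'a': 11 ⇒ 20;  out=∅∪out(20)=∅
  fail(8) 'cca': from fail(7)=6 chase 'a': 6 ⇒ 27;  out=∅∪out(27)=∅
  fail(13) 'bca': from fail(12)=6 chase 'a': 6 ⇒ 27;  out=∅∪out(27)=∅
  fail(16) 'bbc': from fail(15)=11 chase 'c': 11 ⇒ 12;  out=∅∪out(12)=∅
  fail(21) 'bab': from fail(20)=1 chase 'b': 1 ⇒ 2;  out=∅∪out(2)=∅
  fail(23) 'abb': from fail(2)=11 chase 'b': 11 ⇒ 15;  out=∅∪out(15)=∅
  fail(28) 'caa': from fail(27)=1 chase 'a': 1→0 ⇒ 1;  out={7}∪out(1)={7}
  fail(4) 'abab': from fail(3)=20 chase 'b': 20 ⇒ 21;  out=∅∪out(21)=∅
  fail(9) 'ccaa': from fail(8)=27 chase 'a': 27 ⇒ 28;  out={1}∪out(28)={1,7}
  fail(14) 'bcaa': from fail(13)=27 chase 'a': 27 ⇒ 28;  out={3}∪out(28)={3,7}
  fail(17) 'bbcb': from fail(16)=12 chase 'b': 12→6→0 ⇒ 11;  out=∅∪out(11)=∅
  fail(22) 'baba': from fail(21)=2 chase 'a': 2 ⇒ 3;  out={5}∪out(3)={5}
  fail(24) 'abbc': from fail(23)=15 chase 'c': 15 ⇒ 16;  out=∅∪out(16)=∅
  fail(5) 'ababa': from fail(4)=21 chase 'a': 21 ⇒ 22;  out={0}∪out(22)={0,5}
  fail(10) 'ccaac': from fail(9)=28 chase 'c': 28→1→0 ⇒ 6;  out={2}∪out(6)={2}
  fail(18) 'bbcbb': from fail(17)=11 chase 'b': 11 ⇒ 15;  out=∅∪out(15)=∅
  fail(25) 'abbcc': from fail(24)=16 chase 'c': 16→12→6 ⇒ 7;  out=∅∪out(7)=∅
  fail(19) 'bbcbbb': from fail(18)=15 chase 'b': 15→11 ⇒ 15;  out={4}∪out(15)={4}
  fail(26) 'abbcca': from fail(25)=7 chase 'a': 7 ⇒ 8;  out={6}∪out(8)={6}

Run:
pos 0 'b': at 11
pos 1 'b': at 15
pos 2 'c': at 16
pos 3 'b': at 17
pos 4 'b': at 18
pos 5 'b': at 19  ** P4@[0:5]
pos 6 'c': at 16 ·f
pos 7 'a': at 13 ·f
pos 8 'a': at 14  ** P3@[5:8],P7@[6:8]
pos 9 'a': at 1 ·f
pos 10 'b': at 2
pos 11 'a': at 3
pos 12 'b': at 4
pos 13 'a': at 5  ** P0@[9:13],P5@[10:13]
pos 14 'c': at 6 ·f
pos 15 'c': at 7
pos 16 'a': at 8
pos 17 'a': at 9  ** P1@[14:17],P7@[15:17]
pos 18 'a': at 1 ·f
pos 19 'b': at 2
pos 20 'a': at 3
pos 21 'b': at 4
pos 22 'a': at 5  ** P0@[18:22],P5@[19:22]
pos 23 'a': at 1 ·f
pos 24 'c': at 6 ·f
pos 25 'a': at 27
pos 26 'c': at 6 ·f
pos 27 'c': at 7
pos 28 'a': at 8
pos 29 'a': at 9  ** P1@[26:29],P7@[27:29]
pos 30 'b': at 2 ·f
pos 31 'c': at 12 ·f
pos 32 'a': at 13
pos 33 'a': at 14  ** P3@[30:33],P7@[31:33]
pos 34 'a': at 1 ·f
pos 35 'b': at 2
pos 36 'a': at 3
pos 37 'b': at 4
pos 38 'a': at 5  ** P0@[34:38],P5@[35:38]

Matches: [[5,4],[8,3],[8,7],[13,0],[13,5],[17,1],[17,7],[22,0],[22,5],[29,1],[29,7],[33,3],[33,7],[38,0],[38,5]]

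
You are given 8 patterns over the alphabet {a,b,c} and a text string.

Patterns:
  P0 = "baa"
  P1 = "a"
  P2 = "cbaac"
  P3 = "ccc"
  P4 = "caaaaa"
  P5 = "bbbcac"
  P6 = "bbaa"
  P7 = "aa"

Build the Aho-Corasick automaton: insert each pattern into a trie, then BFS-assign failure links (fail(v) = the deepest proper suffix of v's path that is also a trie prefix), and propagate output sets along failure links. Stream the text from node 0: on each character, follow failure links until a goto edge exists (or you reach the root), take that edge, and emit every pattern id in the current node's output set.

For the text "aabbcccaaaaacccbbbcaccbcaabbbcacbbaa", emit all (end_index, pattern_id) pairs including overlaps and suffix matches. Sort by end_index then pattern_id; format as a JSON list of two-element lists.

Build:
Trie nodes:
  n0 'ε': a→4 b→1 c→5
  n1 'b': a→2 b→17
  n2 'ba': a→3
  n3 'baa': ·  [P0 ends]
  n4 'a': a→24  [P1 ends]
  n5 'c': a→12 b→6 c→10
  n6 'cb': a→7
  n7 'cba': a→8
  n8 'cbaa': c→9
  n9 'cbaac': ·  [P2 ends]
  n10 'cc': c→11
  n11 'ccc': ·  [P3 ends]
  n12 'ca': a→13
  n13 'caa': a→14
  n14 'caaa': a→15
  n15 'caaaa': a→16
  n16 'caaaaa': ·  [P4 ends]
  n17 'bb': a→22 b→18
  n18 'bbb': c→19
  n19 'bbbc': a→20
  n20 'bbbca': c→21
  n21 'bbbcac': ·  [P5 ends]
  n22 'bba': a→23
  n23 'bbaa': ·  [P6 ends]
  n24 'aa': ·  [P7 ends]

BFS fail/out derivation:
  fail(1) 'b': from fail(0)=0 chase 'b': 0 ⇒ 0;  out=∅∪out(0)=∅
  fail(4) 'a': from fail(0)=0 chase 'a': 0 ⇒ 0;  out={1}∪out(0)={1}
  fail(5) 'c': from fail(0)=0 chase 'c': 0 ⇒ 0;  out=∅∪out(0)=∅
  fail(2) 'ba': from fail(1)=0 chase 'a': 0 ⇒ 4;  out=∅∪out(4)={1}
  fail(6) 'cb': from fail(5)=0 chase 'b': 0 ⇒ 1;  out=∅∪out(1)=∅
  fail(10) 'cc': from fail(5)=0 chase 'c': 0 ⇒ 5;  out=∅∪out(5)=∅
  fail(12) 'ca': from fail(5)=0 chase 'a': 0 ⇒ 4;  out=∅∪out(4)={1}
  fail(17) 'bb': from fail(1)=0 chase 'b': 0 ⇒ 1;  out=∅∪out(1)=∅
  fail(24) 'aa': from fail(4)=0 chase 'a': 0 ⇒ 4;  out={7}∪out(4)={1,7}
  fail(3) 'baa': from fail(2)=4 chase 'a': 4 ⇒ 24;  out={0}∪out(24)={0,1,7}
  fail(7) 'cba': from fail(6)=1 chase 'a': 1 ⇒ 2;  out=∅∪out(2)={1}
  fail(11) 'ccc': from fail(10)=5 chase 'c': 5 ⇒ 10;  out={3}∪out(10)={3}
  fail(13) 'caa': from fail(12)=4 chase 'a': 4 ⇒ 24;  out=∅∪out(24)={1,7}
  fail(18) 'bbb': from fail(17)=1 chase 'b': 1 ⇒ 17;  out=∅∪out(17)=∅
  fail(22) 'bba': from fail(17)=1 chase 'a': 1 ⇒ 2;  out=∅∪out(2)={1}
  fail(8) 'cbaa': from fail(7)=2 chase 'a': 2 ⇒ 3;  out=∅∪out(3)={0,1,7}
  fail(14) 'caaa': from fail(13)=24 chase 'a': 24→4 ⇒ 24;  out=∅∪out(24)={1,7}
  fail(19) 'bbbc': from fail(18)=17 chase 'c': 17→1→0 ⇒ 5;  out=∅∪out(5)=∅
  fail(23) 'bbaa': from fail(22)=2 chase 'a': 2 ⇒ 3;  out={6}∪out(3)={0,1,6,7}
  fail(9) 'cbaac': from fail(8)=3 chase 'c': 3→24→4→0 ⇒ 5;  out={2}∪out(5)={2}
  fail(15) 'caaaa': from fail(14)=24 chase 'a': 24→4 ⇒ 24;  out=∅∪out(24)={1,7}
  fail(20) 'bbbca': from fail(19)=5 chase 'a': 5 ⇒ 12;  out=∅∪out(12)={1}
  fail(16) 'caaaaa': from fail(15)=24 chase 'a': 24→4 ⇒ 24;  out={4}∪out(24)={1,4,7}
  fail(21) 'bbbcac': from fail(20)=12 chase 'c': 12→4→0 ⇒ 5;  out={5}∪out(5)={5}

Text stream:
pos 0 'a': at 4  ** P1@[0:0]
pos 1 'a': at 24  ** P1@[1:1],P7@[0:1]
pos 2 'b': at 1 (via fail)
pos 3 'b': at 17
pos 4 'c': at 5 (via fail)
pos 5 'c': at 10
pos 6 'c': at 11  ** P3@[4:6]
pos 7 'a': at 12 (via fail)  ** P1@[7:7]
pos 8 'a': at 13  ** P1@[8:8],P7@[7:8]
pos 9 'a': at 14  ** P1@[9:9],P7@[8:9]
pos 10 'a': at 15  ** P1@[10:10],P7@[9:10]
pos 11 'a': at 16  ** P1@[11:11],P4@[6:11],P7@[10:11]
pos 12 'c': at 5 (via fail)
pos 13 'c': at 10
pos 14 'c': at 11  ** P3@[12:14]
pos 15 'b': at 6 (via fail)
pos 16 'b': at 17 (via fail)
pos 17 'b': at 18
pos 18 'c': at 19
pos 19 'a': at 20  ** P1@[19:19]
pos 20 'c': at 21  ** P5@[15:20]
pos 21 'c': at 10 (via fail)
pos 22 'b': at 6 (via fail)
pos 23 'c': at 5 (via fail)
pos 24 'a': at 12  ** P1@[24:24]
pos 25 'a': at 13  ** P1@[25:25],P7@[24:25]
pos 26 'b': at 1 (via fail)
pos 27 'b': at 17
pos 28 'b': at 18
pos 29 'c': at 19
pos 30 'a': at 20  ** P1@[30:30]
pos 31 'c': at 21  ** P5@[26:31]
pos 32 'b': at 6 (via fail)
pos 33 'b': at 17 (via fail)
pos 34 'a': at 22  ** P1@[34:34]
pos 35 'a': at 23  ** P0@[33:35],P1@[35:35],P6@[32:35],P7@[34:35]

Matches: [[0,1],[1,1],[1,7],[6,3],[7,1],[8,1],[8,7],[9,1],[9,7],[10,1],[10,7],[11,1],[11,4],[11,7],[14,3],[19,1],[20,5],[24,1],[25,1],[25,7],[30,1],[31,5],[34,1],[35,0],[35,1],[35,6],[35,7]]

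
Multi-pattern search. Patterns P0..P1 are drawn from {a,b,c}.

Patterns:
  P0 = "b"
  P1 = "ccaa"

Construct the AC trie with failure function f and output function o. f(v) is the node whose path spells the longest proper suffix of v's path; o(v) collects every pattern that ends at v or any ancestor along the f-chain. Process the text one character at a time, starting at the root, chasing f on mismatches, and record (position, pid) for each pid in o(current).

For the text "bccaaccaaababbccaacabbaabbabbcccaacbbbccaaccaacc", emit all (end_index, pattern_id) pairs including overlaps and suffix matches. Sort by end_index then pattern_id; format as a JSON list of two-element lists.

Build automaton:
Trie nodes:
  0='ε' goto b→1 c→2
  1='b' goto ·  ←P0
  2='c' goto c→3
  3='cc' goto a→4
  4='cca' goto a→5
  5='ccaa' goto ·  ←P1

Failure links (BFS by depth):
  n1('b'): parent n0 fail=0; on 'b' 0 → fail=0;  out {0}∪∅={0}
  n2('c'): parent n0 fail=0; on 'c' 0 → fail=0;  out ∅∪∅=∅
  n3('cc'): parent n2 fail=0; on 'c' 0 → fail=2;  out ∅∪∅=∅
  n4('cca'): parent n3 fail=2; on 'a' 2→0 → fail=0;  out ∅∪∅=∅
  n5('ccaa'): parent n4 fail=0; on 'a' 0 → fail=0;  out {1}∪∅={1}

Run:
[0] read 'b'  n0⇒n1  ** P0@[0:0]
[1] read 'c'  n1⇒n2 (via fail)
[2] read 'c'  n2⇒n3
[3] read 'a'  n3⇒n4
[4] read 'a'  n4⇒n5  ** P1@[1:4]
[5] read 'c'  n5⇒n2 (via fail)
[6] read 'c'  n2⇒n3
[7] read 'a'  n3⇒n4
[8] read 'a'  n4⇒n5  ** P1@[5:8]
[9] read 'a'  n5⇒n0 (via fail)
[10] read 'b'  n0⇒n1  ** P0@[10:10]
[11] read 'a'  n1⇒n0 (via fail)
[12] read 'b'  n0⇒n1  ** P0@[12:12]
[13] read 'b'  n1⇒n1 (via fail)  ** P0@[13:13]
[14] read 'c'  n1⇒n2 (via fail)
[15] read 'c'  n2⇒n3
[16] read 'a'  n3⇒n4
[17] read 'a'  n4⇒n5  ** P1@[14:17]
[18] read 'c'  n5⇒n2 (via fail)
[19] read 'a'  n2⇒n0 (via fail)
[20] read 'b'  n0⇒n1  ** P0@[20:20]
[21] read 'b'  n1⇒n1 (via fail)  ** P0@[21:21]
[22] read 'a'  n1⇒n0 (via fail)
[23] read 'a'  n0⇒n0
[24] read 'b'  n0⇒n1  ** P0@[24:24]
[25] read 'b'  n1⇒n1 (via fail)  ** P0@[25:25]
[26] read 'a'  n1⇒n0 (via fail)
[27] read 'b'  n0⇒n1  ** P0@[27:27]
[28] read 'b'  n1⇒n1 (via fail)  ** P0@[28:28]
[29] read 'c'  n1⇒n2 (via fail)
[30] read 'c'  n2⇒n3
[31] read 'c'  n3⇒n3 (via fail)
[32] read 'a'  n3⇒n4
[33] read 'a'  n4⇒n5  ** P1@[30:33]
[34] read 'c'  n5⇒n2 (via fail)
[35] read 'b'  n2⇒n1 (via fail)  ** P0@[35:35]
[36] read 'b'  n1⇒n1 (via fail)  ** P0@[36:36]
[37] read 'b'  n1⇒n1 (via fail)  ** P0@[37:37]
[38] read 'c'  n1⇒n2 (via fail)
[39] read 'c'  n2⇒n3
[40] read 'a'  n3⇒n4
[41] read 'a'  n4⇒n5  ** P1@[38:41]
[42] read 'c'  n5⇒n2 (via fail)
[43] read 'c'  n2⇒n3
[44] read 'a'  n3⇒n4
[45] read 'a'  n4⇒n5  ** P1@[42:45]
[46] read 'c'  n5⇒n2 (via fail)
[47] read 'c'  n2⇒n3

Matches: [[0,0],[4,1],[8,1],[10,0],[12,0],[13,0],[17,1],[20,0],[21,0],[24,0],[25,0],[27,0],[28,0],[33,1],[35,0],[36,0],[37,0],[41,1],[45,1]]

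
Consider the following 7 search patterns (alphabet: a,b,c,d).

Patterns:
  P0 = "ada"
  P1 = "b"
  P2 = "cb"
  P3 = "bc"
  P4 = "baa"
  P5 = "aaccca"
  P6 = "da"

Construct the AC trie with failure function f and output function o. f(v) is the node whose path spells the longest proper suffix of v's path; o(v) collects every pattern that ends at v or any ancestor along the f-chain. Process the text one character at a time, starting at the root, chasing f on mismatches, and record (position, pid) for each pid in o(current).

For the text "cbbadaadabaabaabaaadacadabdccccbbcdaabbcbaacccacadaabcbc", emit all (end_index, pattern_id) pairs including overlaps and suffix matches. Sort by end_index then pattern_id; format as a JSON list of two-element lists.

Build automaton:
Trie (insert patterns):
  n0 'ε': a→1 b→4 c→5 d→15
  n1 'a': a→10 d→2
  n2 'ad': a→3
  n3 'ada': ·  [P0 ends]
  n4 'b': a→8 c→7  [P1 ends]
  n5 'c': b→6
  n6 'cb': ·  [P2 ends]
  n7 'bc': ·  [P3 ends]
  n8 'ba': a→9
  n9 'baa': ·  [P4 ends]
  n10 'aa': c→11
  n11 'aac': c→12
  n12 'aacc': c→13
  n13 'aaccc': a→14
  n14 'aaccca': ·  [P5 ends]
  n15 'd': a→16
  n16 'da': ·  [P6 ends]

BFS fail/out derivation:
  fail(1) 'a': from fail(0)=0 chase 'a': 0 ⇒ 0;  out=∅∪out(0)=∅
  fail(4) 'b': from fail(0)=0 chase 'b': 0 ⇒ 0;  out={1}∪out(0)={1}
  fail(5) 'c': from fail(0)=0 chase 'c': 0 ⇒ 0;  out=∅∪out(0)=∅
  fail(15) 'd': from fail(0)=0 chase 'd': 0 ⇒ 0;  out=∅∪out(0)=∅
  fail(2) 'ad': from fail(1)=0 chase 'd': 0 ⇒ 15;  out=∅∪out(15)=∅
  fail(6) 'cb': from fail(5)=0 chase 'b': 0 ⇒ 4;  out={2}∪out(4)={1,2}
  fail(7) 'bc': from fail(4)=0 chase 'c': 0 ⇒ 5;  out={3}∪out(5)={3}
  fail(8) 'ba': from fail(4)=0 chase 'a': 0 ⇒ 1;  out=∅∪out(1)=∅
  fail(10) 'aa': from fail(1)=0 chase 'a': 0 ⇒ 1;  out=∅∪out(1)=∅
  fail(16) 'da': from fail(15)=0 chase 'a': 0 ⇒ 1;  out={6}∪out(1)={6}
  fail(3) 'ada': from fail(2)=15 chase 'a': 15 ⇒ 16;  out={0}∪out(16)={0,6}
  fail(9) 'baa': from fail(8)=1 chase 'a': 1 ⇒ 10;  out={4}∪out(10)={4}
  fail(11) 'aac': from fail(10)=1 chase 'c': 1→0 ⇒ 5;  out=∅∪out(5)=∅
  fail(12) 'aacc': from fail(11)=5 chase 'c': 5→0 ⇒ 5;  out=∅∪out(5)=∅
  fail(13) 'aaccc': from fail(12)=5 chase 'c': 5→0 ⇒ 5;  out=∅∪out(5)=∅
  fail(14) 'aaccca': from fail(13)=5 chase 'a': 5→0 ⇒ 1;  out={5}∪out(1)={5}

Scan:
[0] read 'c'  n0⇒n5
[1] read 'b'  n5⇒n6  ** P1@[1:1],P2@[0:1]
[2] read 'b'  n6⇒n4 ·f  ** P1@[2:2]
[3] read 'a'  n4⇒n8
[4] read 'd'  n8⇒n2 ·f
[5] read 'a'  n2⇒n3  ** P0@[3:5],P6@[4:5]
[6] read 'a'  n3⇒n10 ·f
[7] read 'd'  n10⇒n2 ·f
[8] read 'a'  n2⇒n3  ** P0@[6:8],P6@[7:8]
[9] read 'b'  n3⇒n4 ·f  ** P1@[9:9]
[10] read 'a'  n4⇒n8
[11] read 'a'  n8⇒n9  ** P4@[9:11]
[12] read 'b'  n9⇒n4 ·f  ** P1@[12:12]
[13] read 'a'  n4⇒n8
[14] read 'a'  n8⇒n9  ** P4@[12:14]
[15] read 'b'  n9⇒n4 ·f  ** P1@[15:15]
[16] read 'a'  n4⇒n8
[17] read 'a'  n8⇒n9  ** P4@[15:17]
[18] read 'a'  n9⇒n10 ·f
[19] read 'd'  n10⇒n2 ·f
[20] read 'a'  n2⇒n3  ** P0@[18:20],P6@[19:20]
[21] read 'c'  n3⇒n5 ·f
[22] read 'a'  n5⇒n1 ·f
[23] read 'd'  n1⇒n2
[24] read 'a'  n2⇒n3  ** P0@[22:24],P6@[23:24]
[25] read 'b'  n3⇒n4 ·f  ** P1@[25:25]
[26] read 'd'  n4⇒n15 ·f
[27] read 'c'  n15⇒n5 ·f
[28] read 'c'  n5⇒n5 ·f
[29] read 'c'  n5⇒n5 ·f
[30] read 'c'  n5⇒n5 ·f
[31] read 'b'  n5⇒n6  ** P1@[31:31],P2@[30:31]
[32] read 'b'  n6⇒n4 ·f  ** P1@[32:32]
[33] read 'c'  n4⇒n7  ** P3@[32:33]
[34] read 'd'  n7⇒n15 ·f
[35] read 'a'  n15⇒n16  ** P6@[34:35]
[36] read 'a'  n16⇒n10 ·f
[37] read 'b'  n10⇒n4 ·f  ** P1@[37:37]
[38] read 'b'  n4⇒n4 ·f  ** P1@[38:38]
[39] read 'c'  n4⇒n7  ** P3@[38:39]
[40] read 'b'  n7⇒n6 ·f  ** P1@[40:40],P2@[39:40]
[41] read 'a'  n6⇒n8 ·f
[42] read 'a'  n8⇒n9  ** P4@[40:42]
[43] read 'c'  n9⇒n11 ·f
[44] read 'c'  n11⇒n12
[45] read 'c'  n12⇒n13
[46] read 'a'  n13⇒n14  ** P5@[41:46]
[47] read 'c'  n14⇒n5 ·f
[48] read 'a'  n5⇒n1 ·f
[49] read 'd'  n1⇒n2
[50] read 'a'  n2⇒n3  ** P0@[48:50],P6@[49:50]
[51] read 'a'  n3⇒n10 ·f
[52] read 'b'  n10⇒n4 ·f  ** P1@[52:52]
[53] read 'c'  n4⇒n7  ** P3@[52:53]
[54] read 'b'  n7⇒n6 ·f  ** P1@[54:54],P2@[53:54]
[55] read 'c'  n6⇒n7 ·f  ** P3@[54:55]

Matches: [[1,1],[1,2],[2,1],[5,0],[5,6],[8,0],[8,6],[9,1],[11,4],[12,1],[14,4],[15,1],[17,4],[20,0],[20,6],[24,0],[24,6],[25,1],[31,1],[31,2],[32,1],[33,3],[35,6],[37,1],[38,1],[39,3],[40,1],[40,2],[42,4],[46,5],[50,0],[50,6],[52,1],[53,3],[54,1],[54,2],[55,3]]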